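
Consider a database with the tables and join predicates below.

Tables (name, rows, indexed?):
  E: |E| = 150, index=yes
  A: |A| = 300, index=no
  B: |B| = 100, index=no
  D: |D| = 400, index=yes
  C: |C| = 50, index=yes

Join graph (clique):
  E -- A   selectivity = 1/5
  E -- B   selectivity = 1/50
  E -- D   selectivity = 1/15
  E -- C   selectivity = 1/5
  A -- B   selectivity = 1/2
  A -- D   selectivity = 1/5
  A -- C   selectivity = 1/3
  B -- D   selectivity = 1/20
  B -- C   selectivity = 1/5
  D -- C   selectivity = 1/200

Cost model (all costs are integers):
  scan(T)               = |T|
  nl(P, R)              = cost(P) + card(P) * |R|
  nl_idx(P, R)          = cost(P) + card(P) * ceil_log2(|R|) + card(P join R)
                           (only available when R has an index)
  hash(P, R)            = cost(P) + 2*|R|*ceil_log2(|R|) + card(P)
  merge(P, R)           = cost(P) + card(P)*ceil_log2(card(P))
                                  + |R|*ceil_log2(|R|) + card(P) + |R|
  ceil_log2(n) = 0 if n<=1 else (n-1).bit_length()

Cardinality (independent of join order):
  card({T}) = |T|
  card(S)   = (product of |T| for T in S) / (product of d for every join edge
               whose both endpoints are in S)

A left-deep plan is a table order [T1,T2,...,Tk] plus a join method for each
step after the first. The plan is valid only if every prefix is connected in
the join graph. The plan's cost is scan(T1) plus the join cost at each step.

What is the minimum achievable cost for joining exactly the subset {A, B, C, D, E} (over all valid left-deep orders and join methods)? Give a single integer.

4104

Selinger DP over subsets of {A,B,C,D,E}:
  {E}: scan cost=150, card=150
  {A}: scan cost=300, card=300
  {B}: scan cost=100, card=100
  {D}: scan cost=400, card=400
  {C}: scan cost=50, card=50
  {AE}: card=9000; try (E,hash)→3000, (A,merge)→4500, (E,merge)→4650, (A,hash)→5700, (E,nl_idx)→11700, (A,nl)→45150 …(+1); best=3000 via (E,hash)
  {BE}: card=300; try (E,nl_idx)→1200, (B,hash)→1700, (E,merge)→2250, (B,merge)→2300, (E,hash)→2600, (E,nl)→15100 …(+1); best=1200 via (E,nl_idx)
  {DE}: card=4000; try (E,hash)→3200, (D,merge)→5500, (D,nl_idx)→5500, (E,merge)→5750, (D,hash)→7500, (E,nl_idx)→7600 …(+2); best=3200 via (E,hash)
  {CE}: card=1500; try (C,hash)→900, (E,merge)→1750, (C,merge)→1850, (E,nl_idx)→1950, (E,hash)→2500, (C,nl_idx)→2550 …(+2); best=900 via (C,hash)
  {AB}: card=15000; try (B,hash)→2000, (A,merge)→3900, (B,merge)→4100, (A,hash)→5600, (A,nl)→30100, (B,nl)→30300; best=2000 via (B,hash)
  {AD}: card=24000; try (A,hash)→6200, (D,merge)→7300, (A,merge)→7400, (D,hash)→7800, (D,nl_idx)→27000, (D,nl)→120300 …(+1); best=6200 via (A,hash)
  {AC}: card=5000; try (C,hash)→1200, (A,merge)→3400, (C,merge)→3650, (A,hash)→5500, (C,nl_idx)→7100, (A,nl)→15050 …(+1); best=1200 via (C,hash)
  {BD}: card=2000; try (B,hash)→2200, (D,nl_idx)→3000, (D,merge)→4900, (B,merge)→5200, (D,hash)→7400, (D,nl)→40100 …(+1); best=2200 via (B,hash)
  {BC}: card=1000; try (C,hash)→800, (B,merge)→1200, (C,merge)→1250, (B,hash)→1500, (C,nl_idx)→1700, (B,nl)→5050 …(+1); best=800 via (C,hash)
  {CD}: card=100; try (D,nl_idx)→600, (C,hash)→1400, (C,nl_idx)→2900, (D,merge)→4400, (C,merge)→4750, (D,hash)→7300 …(+2); best=600 via (D,nl_idx)
  {ABE}: card=9000; try (A,hash)→6900, (A,merge)→7200, (B,hash)→13400, (E,hash)→19400, (A,nl)→91200, (E,nl_idx)→131000 …(+4); best=6900 via (A,hash)
  {ADE}: card=48000; try (A,hash)→12600, (D,hash)→19200, (E,hash)→32600, (A,merge)→58200, (D,nl_idx)→132000, (D,merge)→142000 …(+5); best=12600 via (A,hash)
  {ACE}: card=30000; try (A,hash)→7800, (E,hash)→8600, (C,hash)→12600, (A,merge)→21900, (E,nl_idx)→71200, (E,merge)→72550 …(+5); best=7800 via (A,hash)
  {BDE}: card=400; try (D,nl_idx)→4300, (E,hash)→6600, (D,merge)→8200, (B,hash)→8600, (D,hash)→8700, (E,nl_idx)→18600 …(+5); best=4300 via (D,nl_idx)
  {BCE}: card=600; try (C,hash)→2100, (C,nl_idx)→3600, (B,hash)→3800, (E,hash)→4200, (C,merge)→4550, (E,nl_idx)→9400 …(+5); best=2100 via (C,hash)
  {CDE}: card=200; try (E,nl_idx)→1600, (E,merge)→2750, (E,hash)→3100, (C,hash)→7800, (D,hash)→9600, (D,nl_idx)→14600 …(+6); best=1600 via (E,nl_idx)
  {ABD}: card=60000; try (A,hash)→9600, (D,hash)→24200, (A,merge)→29200, (B,hash)→31600, (D,nl_idx)→197000, (D,merge)→231000 …(+4); best=9600 via (A,hash)
  {ABC}: card=50000; try (A,hash)→7200, (B,hash)→7600, (A,merge)→14800, (C,hash)→17600, (B,merge)→72000, (C,nl_idx)→142000 …(+4); best=7200 via (A,hash)
  {ACD}: card=2000; try (A,merge)→4400, (A,hash)→6100, (D,hash)→13400, (A,nl)→30600, (C,hash)→30800, (D,nl_idx)→48200 …(+5); best=4400 via (A,merge)
  {BCD}: card=100; try (B,hash)→2100, (B,merge)→2200, (C,hash)→4800, (D,hash)→9000, (D,nl_idx)→9900, (B,nl)→10600 …(+5); best=2100 via (B,hash)
  {ABDE}: card=2400; try (A,hash)→10100, (A,merge)→11300, (D,hash)→23100, (B,hash)→62000, (E,hash)→72000, (D,nl_idx)→90300 …(+8); best=10100 via (A,hash)
  {ABCE}: card=6000; try (A,hash)→8100, (A,merge)→11700, (C,hash)→16500, (B,hash)→39200, (E,hash)→59600, (C,nl_idx)→66900 …(+8); best=8100 via (A,hash)
  {ACDE}: card=800; try (A,merge)→6400, (A,hash)→7200, (E,hash)→8800, (E,nl_idx)→21200, (E,merge)→29750, (D,hash)→45000 …(+9); best=6400 via (A,merge)
  {BCDE}: card=4; try (E,nl_idx)→2904, (B,hash)→3200, (B,merge)→4200, (E,merge)→4250, (E,hash)→4600, (C,hash)→5300 …(+9); best=2904 via (E,nl_idx)
  {ABCD}: card=1000; try (A,merge)→5900, (A,hash)→7600, (B,hash)→7800, (B,merge)→29200, (A,nl)→32100, (D,hash)→64400 …(+8); best=5900 via (A,merge)
  {ABCDE}: card=8; try (A,nl)→4104, (A,merge)→5916, (A,hash)→8308, (B,hash)→8600, (E,hash)→9300, (C,hash)→13100 …(+12); best=4104 via (A,nl)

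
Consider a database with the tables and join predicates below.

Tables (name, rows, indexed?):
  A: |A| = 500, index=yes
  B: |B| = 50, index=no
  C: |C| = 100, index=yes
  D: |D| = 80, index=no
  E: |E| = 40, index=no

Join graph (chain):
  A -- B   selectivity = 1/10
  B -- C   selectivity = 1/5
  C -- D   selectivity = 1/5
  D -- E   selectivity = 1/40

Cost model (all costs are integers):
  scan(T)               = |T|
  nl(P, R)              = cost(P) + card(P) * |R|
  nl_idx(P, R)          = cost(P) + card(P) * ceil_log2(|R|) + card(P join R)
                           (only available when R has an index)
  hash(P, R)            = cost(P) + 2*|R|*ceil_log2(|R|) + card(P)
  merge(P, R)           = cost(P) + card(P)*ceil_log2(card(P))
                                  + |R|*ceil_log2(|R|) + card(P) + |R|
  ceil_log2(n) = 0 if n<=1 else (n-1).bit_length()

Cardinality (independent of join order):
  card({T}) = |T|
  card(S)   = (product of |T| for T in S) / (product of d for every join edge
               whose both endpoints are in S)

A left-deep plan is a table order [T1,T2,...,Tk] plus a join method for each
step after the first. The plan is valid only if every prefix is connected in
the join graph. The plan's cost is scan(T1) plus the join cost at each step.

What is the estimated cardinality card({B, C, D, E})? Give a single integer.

16000

Tables in S: B(50), C(100), D(80), E(40)
Edges inside S: B-C(d=5), C-D(d=5), D-E(d=40)
numerator = 50 * 100 * 80 * 40 = 16000000
denominator = 5 * 5 * 40 = 1000
card(S) = 16000000 / 1000 = 16000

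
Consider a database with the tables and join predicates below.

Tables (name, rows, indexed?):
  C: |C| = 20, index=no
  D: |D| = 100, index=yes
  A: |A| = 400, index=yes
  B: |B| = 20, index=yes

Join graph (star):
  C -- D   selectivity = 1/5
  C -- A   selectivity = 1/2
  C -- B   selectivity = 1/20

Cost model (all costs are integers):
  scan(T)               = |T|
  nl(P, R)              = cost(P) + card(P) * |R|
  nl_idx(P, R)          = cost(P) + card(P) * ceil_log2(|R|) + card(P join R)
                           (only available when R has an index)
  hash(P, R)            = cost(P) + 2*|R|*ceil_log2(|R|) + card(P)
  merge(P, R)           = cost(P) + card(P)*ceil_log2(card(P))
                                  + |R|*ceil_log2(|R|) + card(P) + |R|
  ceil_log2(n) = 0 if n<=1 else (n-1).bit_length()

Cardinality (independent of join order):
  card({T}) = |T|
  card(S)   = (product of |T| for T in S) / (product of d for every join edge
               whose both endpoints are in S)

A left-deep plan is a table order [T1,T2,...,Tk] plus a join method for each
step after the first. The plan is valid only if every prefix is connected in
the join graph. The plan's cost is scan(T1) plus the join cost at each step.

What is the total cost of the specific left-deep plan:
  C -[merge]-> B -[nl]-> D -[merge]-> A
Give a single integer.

10260

step 1: scan C: cost=20, card=20
step 2: join B via merge
    card(P join B) = 20*20/(20) = 20
    cost = 20 + 20*5 + 20*5 + 20 + 20 = 260
step 3: join D via nl
    card(P join D) = 20*100/(5) = 400
    cost = 260 + 20*100 = 2260
step 4: join A via merge
    card(P join A) = 400*400/(2) = 80000
    cost = 2260 + 400*9 + 400*9 + 400 + 400 = 10260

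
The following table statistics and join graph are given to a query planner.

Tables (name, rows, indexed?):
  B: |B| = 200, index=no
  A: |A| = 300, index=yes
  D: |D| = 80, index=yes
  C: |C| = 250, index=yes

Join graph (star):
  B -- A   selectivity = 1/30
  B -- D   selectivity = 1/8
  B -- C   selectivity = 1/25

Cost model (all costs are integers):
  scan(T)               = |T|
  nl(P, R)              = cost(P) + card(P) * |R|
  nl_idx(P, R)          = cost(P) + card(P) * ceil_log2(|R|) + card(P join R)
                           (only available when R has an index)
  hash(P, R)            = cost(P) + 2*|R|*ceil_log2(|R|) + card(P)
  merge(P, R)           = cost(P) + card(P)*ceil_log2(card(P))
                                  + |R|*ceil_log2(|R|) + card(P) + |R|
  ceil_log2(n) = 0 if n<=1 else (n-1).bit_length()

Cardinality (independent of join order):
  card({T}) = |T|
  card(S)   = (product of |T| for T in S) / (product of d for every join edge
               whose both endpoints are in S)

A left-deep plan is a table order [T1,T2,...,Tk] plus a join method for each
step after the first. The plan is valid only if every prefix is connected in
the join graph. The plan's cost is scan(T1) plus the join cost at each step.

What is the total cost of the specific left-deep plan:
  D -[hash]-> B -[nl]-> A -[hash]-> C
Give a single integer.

step 1: scan D: cost=80, card=80
step 2: join B via hash
    card(P join B) = 80*200/(8) = 2000
    cost = 80 + 2*200*8 + 80 = 3360
step 3: join A via nl
    card(P join A) = 2000*300/(30) = 20000
    cost = 3360 + 2000*300 = 603360
step 4: join C via hash
    card(P join C) = 20000*250/(25) = 200000
    cost = 603360 + 2*250*8 + 20000 = 627360

627360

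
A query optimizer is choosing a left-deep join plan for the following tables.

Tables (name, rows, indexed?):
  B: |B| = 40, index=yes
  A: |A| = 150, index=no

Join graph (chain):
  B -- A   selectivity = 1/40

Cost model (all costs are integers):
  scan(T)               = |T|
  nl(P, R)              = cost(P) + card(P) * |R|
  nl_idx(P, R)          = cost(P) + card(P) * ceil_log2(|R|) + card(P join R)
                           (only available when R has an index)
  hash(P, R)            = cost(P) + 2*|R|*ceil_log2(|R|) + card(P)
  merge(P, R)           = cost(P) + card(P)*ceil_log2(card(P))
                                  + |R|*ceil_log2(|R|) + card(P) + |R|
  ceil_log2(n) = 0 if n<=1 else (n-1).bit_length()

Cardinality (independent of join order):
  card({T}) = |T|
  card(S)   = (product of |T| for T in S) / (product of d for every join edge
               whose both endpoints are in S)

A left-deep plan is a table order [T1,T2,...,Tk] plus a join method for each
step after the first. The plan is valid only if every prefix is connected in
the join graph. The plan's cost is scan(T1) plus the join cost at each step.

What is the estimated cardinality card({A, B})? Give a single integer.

Tables in S: A(150), B(40)
Edges inside S: B-A(d=40)
numerator = 150 * 40 = 6000
denominator = 40 = 40
card(S) = 6000 / 40 = 150

150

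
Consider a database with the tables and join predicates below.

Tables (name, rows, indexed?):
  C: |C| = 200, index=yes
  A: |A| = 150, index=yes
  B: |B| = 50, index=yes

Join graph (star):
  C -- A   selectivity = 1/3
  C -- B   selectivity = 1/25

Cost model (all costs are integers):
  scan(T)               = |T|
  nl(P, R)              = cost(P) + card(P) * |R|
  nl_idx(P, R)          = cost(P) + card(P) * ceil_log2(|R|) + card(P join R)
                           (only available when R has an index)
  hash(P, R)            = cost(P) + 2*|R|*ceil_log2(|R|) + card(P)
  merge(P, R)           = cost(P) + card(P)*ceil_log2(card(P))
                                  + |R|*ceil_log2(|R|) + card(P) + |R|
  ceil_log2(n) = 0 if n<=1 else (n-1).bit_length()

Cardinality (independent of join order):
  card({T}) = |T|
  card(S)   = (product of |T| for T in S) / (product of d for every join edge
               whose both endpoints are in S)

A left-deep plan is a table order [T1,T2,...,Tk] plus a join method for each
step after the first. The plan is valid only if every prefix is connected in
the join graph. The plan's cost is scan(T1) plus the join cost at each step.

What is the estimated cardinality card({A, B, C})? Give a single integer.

Tables in S: A(150), B(50), C(200)
Edges inside S: C-A(d=3), C-B(d=25)
numerator = 150 * 50 * 200 = 1500000
denominator = 3 * 25 = 75
card(S) = 1500000 / 75 = 20000

20000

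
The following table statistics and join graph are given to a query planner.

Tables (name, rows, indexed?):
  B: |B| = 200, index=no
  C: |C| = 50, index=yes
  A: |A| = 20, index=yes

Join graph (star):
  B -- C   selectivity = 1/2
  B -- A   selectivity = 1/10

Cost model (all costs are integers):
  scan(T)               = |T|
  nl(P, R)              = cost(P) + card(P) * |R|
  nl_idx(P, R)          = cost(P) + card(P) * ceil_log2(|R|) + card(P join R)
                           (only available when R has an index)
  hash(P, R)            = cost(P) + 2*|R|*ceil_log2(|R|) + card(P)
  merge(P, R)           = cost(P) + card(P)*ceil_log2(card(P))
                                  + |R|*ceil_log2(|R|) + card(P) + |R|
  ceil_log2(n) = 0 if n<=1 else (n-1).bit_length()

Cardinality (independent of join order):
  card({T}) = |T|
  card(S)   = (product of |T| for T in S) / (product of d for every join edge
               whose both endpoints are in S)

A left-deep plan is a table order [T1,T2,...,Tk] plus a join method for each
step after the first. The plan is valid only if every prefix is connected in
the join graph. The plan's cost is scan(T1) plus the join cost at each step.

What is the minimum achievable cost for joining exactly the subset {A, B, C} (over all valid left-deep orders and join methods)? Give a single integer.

Selinger DP over subsets of {A,B,C}:
  {B}: scan cost=200, card=200
  {C}: scan cost=50, card=50
  {A}: scan cost=20, card=20
  {BC}: card=5000; try (C,hash)→1000, (B,merge)→2200, (C,merge)→2350, (B,hash)→3300, (C,nl_idx)→6400, (B,nl)→10050 …(+1); best=1000 via (C,hash)
  {AB}: card=400; try (A,hash)→600, (A,nl_idx)→1600, (B,merge)→1940, (A,merge)→2120, (B,hash)→3240, (B,nl)→4020 …(+1); best=600 via (A,hash)
  {ABC}: card=10000; try (C,hash)→1600, (C,merge)→4950, (A,hash)→6200, (C,nl_idx)→13000, (C,nl)→20600, (A,nl_idx)→36000 …(+2); best=1600 via (C,hash)

1600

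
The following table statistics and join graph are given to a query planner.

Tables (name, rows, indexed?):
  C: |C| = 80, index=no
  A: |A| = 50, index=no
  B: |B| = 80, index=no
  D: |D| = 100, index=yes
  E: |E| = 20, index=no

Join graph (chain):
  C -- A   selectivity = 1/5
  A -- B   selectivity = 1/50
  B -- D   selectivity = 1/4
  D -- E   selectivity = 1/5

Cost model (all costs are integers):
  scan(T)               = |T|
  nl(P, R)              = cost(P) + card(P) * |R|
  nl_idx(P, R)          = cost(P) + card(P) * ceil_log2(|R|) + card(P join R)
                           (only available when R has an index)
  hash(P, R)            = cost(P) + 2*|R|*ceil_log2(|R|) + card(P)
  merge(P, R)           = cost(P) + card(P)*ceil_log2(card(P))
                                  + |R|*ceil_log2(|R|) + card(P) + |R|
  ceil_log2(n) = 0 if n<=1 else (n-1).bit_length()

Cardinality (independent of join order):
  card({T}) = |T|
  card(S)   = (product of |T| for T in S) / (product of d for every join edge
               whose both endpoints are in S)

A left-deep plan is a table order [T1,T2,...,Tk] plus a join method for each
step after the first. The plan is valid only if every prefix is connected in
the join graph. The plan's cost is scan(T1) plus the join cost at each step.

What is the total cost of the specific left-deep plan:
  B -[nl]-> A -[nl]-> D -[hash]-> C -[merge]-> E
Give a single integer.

527320

step 1: scan B: cost=80, card=80
step 2: join A via nl
    card(P join A) = 80*50/(50) = 80
    cost = 80 + 80*50 = 4080
step 3: join D via nl
    card(P join D) = 80*100/(4) = 2000
    cost = 4080 + 80*100 = 12080
step 4: join C via hash
    card(P join C) = 2000*80/(5) = 32000
    cost = 12080 + 2*80*7 + 2000 = 15200
step 5: join E via merge
    card(P join E) = 32000*20/(5) = 128000
    cost = 15200 + 32000*15 + 20*5 + 32000 + 20 = 527320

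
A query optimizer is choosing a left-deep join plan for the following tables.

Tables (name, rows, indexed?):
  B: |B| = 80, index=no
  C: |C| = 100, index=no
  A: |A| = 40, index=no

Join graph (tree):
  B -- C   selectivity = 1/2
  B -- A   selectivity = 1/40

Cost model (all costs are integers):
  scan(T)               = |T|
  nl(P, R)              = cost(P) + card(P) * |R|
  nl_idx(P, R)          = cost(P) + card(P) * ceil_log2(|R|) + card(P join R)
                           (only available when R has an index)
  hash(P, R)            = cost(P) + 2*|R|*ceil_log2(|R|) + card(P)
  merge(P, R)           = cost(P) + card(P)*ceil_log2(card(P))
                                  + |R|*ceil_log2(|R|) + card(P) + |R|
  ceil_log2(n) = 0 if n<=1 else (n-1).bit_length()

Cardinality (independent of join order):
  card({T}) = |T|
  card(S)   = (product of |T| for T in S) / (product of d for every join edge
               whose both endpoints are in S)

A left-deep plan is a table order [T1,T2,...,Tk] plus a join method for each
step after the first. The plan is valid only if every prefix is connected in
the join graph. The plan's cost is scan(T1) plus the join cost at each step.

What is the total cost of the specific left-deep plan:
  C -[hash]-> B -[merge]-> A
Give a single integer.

53600

step 1: scan C: cost=100, card=100
step 2: join B via hash
    card(P join B) = 100*80/(2) = 4000
    cost = 100 + 2*80*7 + 100 = 1320
step 3: join A via merge
    card(P join A) = 4000*40/(40) = 4000
    cost = 1320 + 4000*12 + 40*6 + 4000 + 40 = 53600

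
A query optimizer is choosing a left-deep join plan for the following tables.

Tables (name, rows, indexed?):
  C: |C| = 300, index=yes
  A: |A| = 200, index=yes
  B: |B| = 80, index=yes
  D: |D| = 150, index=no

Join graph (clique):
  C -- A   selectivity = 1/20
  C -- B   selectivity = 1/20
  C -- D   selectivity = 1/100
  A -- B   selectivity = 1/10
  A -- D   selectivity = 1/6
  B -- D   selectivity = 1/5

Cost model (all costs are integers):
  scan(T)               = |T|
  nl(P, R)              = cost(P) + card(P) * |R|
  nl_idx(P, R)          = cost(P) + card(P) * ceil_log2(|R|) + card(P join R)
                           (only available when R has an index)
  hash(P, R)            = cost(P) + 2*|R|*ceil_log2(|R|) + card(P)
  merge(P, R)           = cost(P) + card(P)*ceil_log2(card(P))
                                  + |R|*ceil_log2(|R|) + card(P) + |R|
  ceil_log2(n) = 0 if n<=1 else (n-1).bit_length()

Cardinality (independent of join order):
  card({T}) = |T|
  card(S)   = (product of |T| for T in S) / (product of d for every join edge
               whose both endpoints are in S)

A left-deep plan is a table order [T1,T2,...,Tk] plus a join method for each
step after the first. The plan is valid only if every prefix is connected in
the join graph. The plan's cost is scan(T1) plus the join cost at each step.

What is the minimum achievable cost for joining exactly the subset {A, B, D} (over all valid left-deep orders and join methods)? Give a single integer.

5520

Selinger DP over subsets of {A,B,D}:
  {A}: scan cost=200, card=200
  {B}: scan cost=80, card=80
  {D}: scan cost=150, card=150
  {AB}: card=1600; try (B,hash)→1520, (A,nl_idx)→2320, (A,merge)→2520, (B,merge)→2640, (B,nl_idx)→3200, (A,hash)→3360 …(+2); best=1520 via (B,hash)
  {AD}: card=5000; try (D,hash)→2800, (A,merge)→3300, (D,merge)→3350, (A,hash)→3500, (A,nl_idx)→6350, (A,nl)→30150 …(+1); best=2800 via (D,hash)
  {BD}: card=2400; try (B,hash)→1420, (D,merge)→2070, (B,merge)→2140, (D,hash)→2560, (B,nl_idx)→3600, (D,nl)→12080 …(+1); best=1420 via (B,hash)
  {ABD}: card=8000; try (D,hash)→5520, (A,hash)→7020, (B,hash)→8920, (D,merge)→22070, (A,nl_idx)→28620, (A,merge)→34420 …(+5); best=5520 via (D,hash)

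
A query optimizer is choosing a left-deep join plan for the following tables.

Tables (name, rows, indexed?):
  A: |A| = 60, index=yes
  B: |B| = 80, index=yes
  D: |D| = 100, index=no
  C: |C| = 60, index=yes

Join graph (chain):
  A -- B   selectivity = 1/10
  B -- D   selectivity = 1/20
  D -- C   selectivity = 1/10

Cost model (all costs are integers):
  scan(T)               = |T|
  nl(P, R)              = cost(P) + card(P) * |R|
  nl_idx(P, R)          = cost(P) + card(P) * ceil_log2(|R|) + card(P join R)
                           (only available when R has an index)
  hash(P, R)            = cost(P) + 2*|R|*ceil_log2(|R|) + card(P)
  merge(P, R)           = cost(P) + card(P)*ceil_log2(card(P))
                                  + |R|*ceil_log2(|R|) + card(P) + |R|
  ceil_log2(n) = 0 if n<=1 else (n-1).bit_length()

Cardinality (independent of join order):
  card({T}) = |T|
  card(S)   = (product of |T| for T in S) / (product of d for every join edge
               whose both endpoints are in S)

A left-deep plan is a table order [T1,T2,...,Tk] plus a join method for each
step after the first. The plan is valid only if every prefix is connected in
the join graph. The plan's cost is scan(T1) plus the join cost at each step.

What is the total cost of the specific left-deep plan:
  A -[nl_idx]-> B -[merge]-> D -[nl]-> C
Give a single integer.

step 1: scan A: cost=60, card=60
step 2: join B via nl_idx
    card(P join B) = 60*80/(10) = 480
    cost = 60 + 60*7 + 480 = 960
step 3: join D via merge
    card(P join D) = 480*100/(20) = 2400
    cost = 960 + 480*9 + 100*7 + 480 + 100 = 6560
step 4: join C via nl
    card(P join C) = 2400*60/(10) = 14400
    cost = 6560 + 2400*60 = 150560

150560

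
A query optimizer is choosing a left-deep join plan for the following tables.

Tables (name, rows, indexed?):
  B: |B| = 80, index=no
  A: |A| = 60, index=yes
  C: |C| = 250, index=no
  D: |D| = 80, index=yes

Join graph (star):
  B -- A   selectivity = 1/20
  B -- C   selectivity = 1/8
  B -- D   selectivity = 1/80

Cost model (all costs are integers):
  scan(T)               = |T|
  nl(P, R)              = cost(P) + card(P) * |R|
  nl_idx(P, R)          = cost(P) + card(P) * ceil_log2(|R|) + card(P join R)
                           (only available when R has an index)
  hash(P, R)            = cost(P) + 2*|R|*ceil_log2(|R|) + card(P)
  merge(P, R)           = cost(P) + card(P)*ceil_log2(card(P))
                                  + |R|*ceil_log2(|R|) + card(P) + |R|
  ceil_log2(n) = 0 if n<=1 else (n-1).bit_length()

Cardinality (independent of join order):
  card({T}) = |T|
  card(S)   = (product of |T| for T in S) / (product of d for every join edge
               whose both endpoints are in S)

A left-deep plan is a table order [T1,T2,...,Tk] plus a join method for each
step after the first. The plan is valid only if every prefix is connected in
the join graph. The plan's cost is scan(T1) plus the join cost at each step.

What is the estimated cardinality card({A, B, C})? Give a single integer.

Tables in S: A(60), B(80), C(250)
Edges inside S: B-A(d=20), B-C(d=8)
numerator = 60 * 80 * 250 = 1200000
denominator = 20 * 8 = 160
card(S) = 1200000 / 160 = 7500

7500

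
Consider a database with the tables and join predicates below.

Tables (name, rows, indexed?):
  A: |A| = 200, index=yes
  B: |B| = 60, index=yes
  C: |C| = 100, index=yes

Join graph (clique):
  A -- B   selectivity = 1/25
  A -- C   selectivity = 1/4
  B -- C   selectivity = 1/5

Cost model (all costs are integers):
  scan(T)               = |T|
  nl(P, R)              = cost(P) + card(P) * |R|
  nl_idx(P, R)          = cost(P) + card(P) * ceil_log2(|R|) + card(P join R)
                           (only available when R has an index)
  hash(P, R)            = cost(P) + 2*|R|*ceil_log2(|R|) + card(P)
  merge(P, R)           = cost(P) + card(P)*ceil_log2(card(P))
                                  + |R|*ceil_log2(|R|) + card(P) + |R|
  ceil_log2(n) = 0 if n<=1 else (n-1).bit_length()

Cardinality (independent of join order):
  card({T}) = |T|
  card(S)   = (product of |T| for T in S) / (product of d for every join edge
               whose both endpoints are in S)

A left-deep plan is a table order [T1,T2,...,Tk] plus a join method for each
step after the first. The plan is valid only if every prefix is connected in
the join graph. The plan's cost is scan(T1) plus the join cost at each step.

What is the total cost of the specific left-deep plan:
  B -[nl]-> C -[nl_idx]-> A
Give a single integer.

step 1: scan B: cost=60, card=60
step 2: join C via nl
    card(P join C) = 60*100/(5) = 1200
    cost = 60 + 60*100 = 6060
step 3: join A via nl_idx
    card(P join A) = 1200*200/(25*4) = 2400
    cost = 6060 + 1200*8 + 2400 = 18060

18060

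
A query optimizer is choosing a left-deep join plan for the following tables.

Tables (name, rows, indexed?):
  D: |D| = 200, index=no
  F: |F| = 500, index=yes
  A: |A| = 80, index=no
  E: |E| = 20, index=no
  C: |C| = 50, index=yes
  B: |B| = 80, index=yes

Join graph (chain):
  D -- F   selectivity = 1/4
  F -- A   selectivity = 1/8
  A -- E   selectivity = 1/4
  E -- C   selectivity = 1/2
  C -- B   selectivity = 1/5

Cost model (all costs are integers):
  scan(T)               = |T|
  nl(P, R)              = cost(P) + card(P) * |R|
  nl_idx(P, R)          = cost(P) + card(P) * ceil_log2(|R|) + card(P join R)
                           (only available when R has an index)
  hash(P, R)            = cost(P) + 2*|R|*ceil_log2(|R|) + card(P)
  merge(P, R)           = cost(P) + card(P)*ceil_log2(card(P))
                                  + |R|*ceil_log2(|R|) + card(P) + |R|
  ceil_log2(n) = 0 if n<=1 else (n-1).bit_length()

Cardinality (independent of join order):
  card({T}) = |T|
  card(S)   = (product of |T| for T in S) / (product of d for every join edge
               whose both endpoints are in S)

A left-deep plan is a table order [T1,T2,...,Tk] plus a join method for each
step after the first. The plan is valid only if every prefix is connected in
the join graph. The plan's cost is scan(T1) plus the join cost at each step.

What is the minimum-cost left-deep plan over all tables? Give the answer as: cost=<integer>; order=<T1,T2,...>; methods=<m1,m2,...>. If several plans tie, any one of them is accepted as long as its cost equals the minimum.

Selinger DP (subsets sized 1..n):
  {D}: scan cost=200, card=200
  {F}: scan cost=500, card=500
  {A}: scan cost=80, card=80
  {E}: scan cost=20, card=20
  {C}: scan cost=50, card=50
  {B}: scan cost=80, card=80
  {DF}: card=25000; try (D,hash)→4200, (F,merge)→7000, (D,merge)→7300, (F,hash)→9400, (F,nl_idx)→27000, (F,nl)→100200 …(+1); best=4200 via (D,hash)
  {AF}: card=5000; try (A,hash)→2120, (F,merge)→5720, (F,nl_idx)→5800, (A,merge)→6140, (F,hash)→9160, (F,nl)→40080 …(+1); best=2120 via (A,hash)
  {AE}: card=400; try (E,hash)→360, (A,merge)→780, (E,merge)→840, (A,hash)→1160, (A,nl)→1620, (E,nl)→1680; best=360 via (E,hash)
  {CE}: card=500; try (E,hash)→300, (C,merge)→490, (E,merge)→520, (C,hash)→640, (C,nl_idx)→640, (C,nl)→1020 …(+1); best=300 via (E,hash)
  {BC}: card=800; try (C,hash)→760, (B,merge)→1040, (C,merge)→1070, (B,nl_idx)→1200, (B,hash)→1220, (C,nl_idx)→1360 …(+2); best=760 via (C,hash)
  {ADF}: card=250000; try (D,hash)→10320, (A,hash)→30320, (D,merge)→73920, (A,merge)→404840, (D,nl)→1002120, (A,nl)→2004200; best=10320 via (D,hash)
  {AEF}: card=25000; try (E,hash)→7320, (F,merge)→9360, (F,hash)→9760, (F,nl_idx)→28960, (E,merge)→72240, (E,nl)→102120 …(+1); best=7320 via (E,hash)
  {ACE}: card=10000; try (C,hash)→1360, (A,hash)→1920, (C,merge)→4710, (A,merge)→5940, (C,nl_idx)→12760, (C,nl)→20360 …(+1); best=1360 via (C,hash)
  {BCE}: card=8000; try (E,hash)→1760, (B,hash)→1920, (B,merge)→5940, (E,merge)→9680, (B,nl_idx)→11800, (E,nl)→16760 …(+1); best=1760 via (E,hash)
  {ADEF}: card=1250000; try (D,hash)→35520, (E,hash)→260520, (D,merge)→409120, (E,merge)→4760440, (D,nl)→5007320, (E,nl)→5010320; best=35520 via (D,hash)
  {ACEF}: card=625000; try (F,hash)→20360, (C,hash)→32920, (F,merge)→156360, (C,merge)→407670, (F,nl_idx)→716360, (C,nl_idx)→782320 …(+2); best=20360 via (F,hash)
  {ABCE}: card=160000; try (A,hash)→10880, (B,hash)→12480, (A,merge)→114400, (B,merge)→152000, (B,nl_idx)→231360, (A,nl)→641760 …(+1); best=10880 via (A,hash)
  {ACDEF}: card=31250000; try (D,hash)→648560, (C,hash)→1286120, (D,merge)→13147160, (C,merge)→27535870, (C,nl_idx)→38785520, (C,nl)→62535520 …(+1); best=648560 via (D,hash)
  {ABCEF}: card=10000000; try (F,hash)→179880, (B,hash)→646480, (F,merge)→3055880, (F,nl_idx)→11450880, (B,merge)→13146000, (B,nl_idx)→14395360 …(+2); best=179880 via (F,hash)
  {ABCDEF}: card=500000000; try (D,hash)→10183080, (B,hash)→31899680, (D,merge)→250181680, (B,nl_idx)→719398560, (B,merge)→813149200, (D,nl)→2000179880 …(+1); best=10183080 via (D,hash)

cost=10183080; order=B,C,E,A,F,D; methods=hash,hash,hash,hash,hash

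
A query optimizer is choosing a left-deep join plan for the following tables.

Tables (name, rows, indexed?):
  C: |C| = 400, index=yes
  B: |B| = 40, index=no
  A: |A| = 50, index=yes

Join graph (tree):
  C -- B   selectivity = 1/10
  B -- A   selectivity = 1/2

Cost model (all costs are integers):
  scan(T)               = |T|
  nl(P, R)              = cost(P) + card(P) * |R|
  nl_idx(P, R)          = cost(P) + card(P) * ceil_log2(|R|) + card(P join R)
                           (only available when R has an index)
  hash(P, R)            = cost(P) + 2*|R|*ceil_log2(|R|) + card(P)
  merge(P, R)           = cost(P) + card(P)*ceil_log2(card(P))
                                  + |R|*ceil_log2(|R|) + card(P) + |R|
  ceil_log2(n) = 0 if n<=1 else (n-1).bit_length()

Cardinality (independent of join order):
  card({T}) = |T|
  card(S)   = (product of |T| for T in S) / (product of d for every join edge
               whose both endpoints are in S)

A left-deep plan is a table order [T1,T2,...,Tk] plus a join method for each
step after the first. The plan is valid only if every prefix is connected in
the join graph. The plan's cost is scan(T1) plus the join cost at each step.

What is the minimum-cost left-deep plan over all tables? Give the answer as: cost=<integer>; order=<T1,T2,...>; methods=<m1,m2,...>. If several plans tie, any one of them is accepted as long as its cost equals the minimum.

Selinger DP (subsets sized 1..n):
  {C}: scan cost=400, card=400
  {B}: scan cost=40, card=40
  {A}: scan cost=50, card=50
  {BC}: card=1600; try (B,hash)→1280, (C,nl_idx)→2000, (C,merge)→4320, (B,merge)→4680, (C,hash)→7280, (C,nl)→16040 …(+1); best=1280 via (B,hash)
  {AB}: card=1000; try (B,hash)→580, (A,merge)→670, (B,merge)→680, (A,hash)→680, (A,nl_idx)→1280, (A,nl)→2040 …(+1); best=580 via (B,hash)
  {ABC}: card=40000; try (A,hash)→3480, (C,hash)→8780, (C,merge)→15580, (A,merge)→20830, (C,nl_idx)→49580, (A,nl_idx)→50880 …(+2); best=3480 via (A,hash)

cost=3480; order=C,B,A; methods=hash,hash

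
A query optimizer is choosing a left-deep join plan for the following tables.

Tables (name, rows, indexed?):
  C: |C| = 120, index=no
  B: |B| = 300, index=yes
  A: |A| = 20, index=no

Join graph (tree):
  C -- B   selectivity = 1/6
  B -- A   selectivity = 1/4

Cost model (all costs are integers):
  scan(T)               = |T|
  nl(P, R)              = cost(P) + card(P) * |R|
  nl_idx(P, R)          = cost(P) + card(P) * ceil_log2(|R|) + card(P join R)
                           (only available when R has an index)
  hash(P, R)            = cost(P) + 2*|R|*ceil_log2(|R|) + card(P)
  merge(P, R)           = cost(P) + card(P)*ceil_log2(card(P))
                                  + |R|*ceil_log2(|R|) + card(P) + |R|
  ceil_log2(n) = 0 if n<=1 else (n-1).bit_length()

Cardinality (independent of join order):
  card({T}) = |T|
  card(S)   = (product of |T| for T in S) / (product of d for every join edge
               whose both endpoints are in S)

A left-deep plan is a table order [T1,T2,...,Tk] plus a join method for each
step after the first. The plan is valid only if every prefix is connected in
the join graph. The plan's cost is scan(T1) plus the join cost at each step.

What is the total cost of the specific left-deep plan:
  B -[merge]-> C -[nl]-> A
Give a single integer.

step 1: scan B: cost=300, card=300
step 2: join C via merge
    card(P join C) = 300*120/(6) = 6000
    cost = 300 + 300*9 + 120*7 + 300 + 120 = 4260
step 3: join A via nl
    card(P join A) = 6000*20/(4) = 30000
    cost = 4260 + 6000*20 = 124260

124260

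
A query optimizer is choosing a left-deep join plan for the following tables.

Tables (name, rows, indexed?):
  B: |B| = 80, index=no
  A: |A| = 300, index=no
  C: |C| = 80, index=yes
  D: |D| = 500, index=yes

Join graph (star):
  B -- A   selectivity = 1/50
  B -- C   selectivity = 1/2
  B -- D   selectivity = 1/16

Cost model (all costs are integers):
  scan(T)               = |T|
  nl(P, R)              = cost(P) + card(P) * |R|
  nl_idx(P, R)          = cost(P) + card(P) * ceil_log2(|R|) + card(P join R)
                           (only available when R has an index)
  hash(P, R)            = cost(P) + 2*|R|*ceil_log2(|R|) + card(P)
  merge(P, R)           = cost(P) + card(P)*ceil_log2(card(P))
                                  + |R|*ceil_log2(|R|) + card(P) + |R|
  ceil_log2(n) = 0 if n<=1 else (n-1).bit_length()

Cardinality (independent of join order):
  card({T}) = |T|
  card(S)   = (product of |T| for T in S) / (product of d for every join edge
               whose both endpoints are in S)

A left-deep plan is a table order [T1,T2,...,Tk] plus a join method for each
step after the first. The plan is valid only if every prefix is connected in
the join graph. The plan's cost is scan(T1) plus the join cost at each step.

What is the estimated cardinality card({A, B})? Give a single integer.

480

Tables in S: A(300), B(80)
Edges inside S: B-A(d=50)
numerator = 300 * 80 = 24000
denominator = 50 = 50
card(S) = 24000 / 50 = 480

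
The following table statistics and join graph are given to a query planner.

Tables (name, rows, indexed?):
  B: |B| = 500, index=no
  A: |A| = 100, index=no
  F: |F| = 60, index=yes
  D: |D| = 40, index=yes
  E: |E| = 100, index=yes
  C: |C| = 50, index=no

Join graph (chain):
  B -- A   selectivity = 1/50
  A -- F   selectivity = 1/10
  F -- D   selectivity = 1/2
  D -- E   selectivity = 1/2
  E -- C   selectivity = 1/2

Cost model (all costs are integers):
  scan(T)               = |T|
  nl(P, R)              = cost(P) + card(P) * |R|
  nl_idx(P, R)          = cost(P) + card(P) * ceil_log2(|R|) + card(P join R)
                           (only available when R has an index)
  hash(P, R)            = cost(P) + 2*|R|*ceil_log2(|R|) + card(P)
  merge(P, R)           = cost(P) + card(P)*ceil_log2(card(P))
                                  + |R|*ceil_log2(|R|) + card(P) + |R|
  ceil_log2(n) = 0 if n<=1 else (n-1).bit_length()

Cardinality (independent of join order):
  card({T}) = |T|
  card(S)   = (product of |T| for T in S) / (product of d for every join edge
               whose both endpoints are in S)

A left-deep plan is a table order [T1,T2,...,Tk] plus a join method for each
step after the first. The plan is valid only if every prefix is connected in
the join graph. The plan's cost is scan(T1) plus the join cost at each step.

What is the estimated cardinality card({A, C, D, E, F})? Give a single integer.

Tables in S: A(100), C(50), D(40), E(100), F(60)
Edges inside S: A-F(d=10), F-D(d=2), D-E(d=2), E-C(d=2)
numerator = 100 * 50 * 40 * 100 * 60 = 1200000000
denominator = 10 * 2 * 2 * 2 = 80
card(S) = 1200000000 / 80 = 15000000

15000000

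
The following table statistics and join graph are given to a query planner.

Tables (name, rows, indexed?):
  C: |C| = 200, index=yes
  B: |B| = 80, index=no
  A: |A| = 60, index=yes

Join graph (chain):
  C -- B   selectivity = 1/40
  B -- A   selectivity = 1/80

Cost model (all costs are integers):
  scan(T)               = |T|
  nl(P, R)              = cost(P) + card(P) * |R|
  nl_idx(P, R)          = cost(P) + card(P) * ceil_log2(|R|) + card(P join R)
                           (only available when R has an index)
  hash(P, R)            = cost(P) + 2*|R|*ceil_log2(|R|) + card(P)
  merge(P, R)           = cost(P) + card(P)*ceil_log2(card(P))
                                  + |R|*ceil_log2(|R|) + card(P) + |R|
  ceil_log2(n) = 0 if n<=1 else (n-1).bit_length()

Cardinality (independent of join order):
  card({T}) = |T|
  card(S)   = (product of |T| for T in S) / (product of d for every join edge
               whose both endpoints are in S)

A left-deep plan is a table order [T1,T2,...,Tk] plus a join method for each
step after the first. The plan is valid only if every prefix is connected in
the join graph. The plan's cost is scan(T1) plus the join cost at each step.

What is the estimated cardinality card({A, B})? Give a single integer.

Tables in S: A(60), B(80)
Edges inside S: B-A(d=80)
numerator = 60 * 80 = 4800
denominator = 80 = 80
card(S) = 4800 / 80 = 60

60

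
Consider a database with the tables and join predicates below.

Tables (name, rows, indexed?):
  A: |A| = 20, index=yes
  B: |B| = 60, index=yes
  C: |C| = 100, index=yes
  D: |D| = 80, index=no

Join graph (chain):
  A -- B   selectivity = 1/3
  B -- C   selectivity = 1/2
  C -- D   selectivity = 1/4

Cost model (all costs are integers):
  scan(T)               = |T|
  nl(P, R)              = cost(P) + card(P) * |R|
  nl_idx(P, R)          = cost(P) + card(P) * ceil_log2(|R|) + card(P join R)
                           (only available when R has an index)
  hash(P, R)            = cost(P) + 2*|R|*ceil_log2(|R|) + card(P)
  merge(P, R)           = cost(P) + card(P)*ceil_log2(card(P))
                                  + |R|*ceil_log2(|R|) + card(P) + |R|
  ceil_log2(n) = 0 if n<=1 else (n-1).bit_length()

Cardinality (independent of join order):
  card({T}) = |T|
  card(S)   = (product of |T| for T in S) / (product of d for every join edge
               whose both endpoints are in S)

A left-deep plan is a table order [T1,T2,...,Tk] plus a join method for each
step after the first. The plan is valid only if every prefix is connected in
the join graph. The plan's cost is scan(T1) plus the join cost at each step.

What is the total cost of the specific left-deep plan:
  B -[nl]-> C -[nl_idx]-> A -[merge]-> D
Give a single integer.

361700

step 1: scan B: cost=60, card=60
step 2: join C via nl
    card(P join C) = 60*100/(2) = 3000
    cost = 60 + 60*100 = 6060
step 3: join A via nl_idx
    card(P join A) = 3000*20/(3) = 20000
    cost = 6060 + 3000*5 + 20000 = 41060
step 4: join D via merge
    card(P join D) = 20000*80/(4) = 400000
    cost = 41060 + 20000*15 + 80*7 + 20000 + 80 = 361700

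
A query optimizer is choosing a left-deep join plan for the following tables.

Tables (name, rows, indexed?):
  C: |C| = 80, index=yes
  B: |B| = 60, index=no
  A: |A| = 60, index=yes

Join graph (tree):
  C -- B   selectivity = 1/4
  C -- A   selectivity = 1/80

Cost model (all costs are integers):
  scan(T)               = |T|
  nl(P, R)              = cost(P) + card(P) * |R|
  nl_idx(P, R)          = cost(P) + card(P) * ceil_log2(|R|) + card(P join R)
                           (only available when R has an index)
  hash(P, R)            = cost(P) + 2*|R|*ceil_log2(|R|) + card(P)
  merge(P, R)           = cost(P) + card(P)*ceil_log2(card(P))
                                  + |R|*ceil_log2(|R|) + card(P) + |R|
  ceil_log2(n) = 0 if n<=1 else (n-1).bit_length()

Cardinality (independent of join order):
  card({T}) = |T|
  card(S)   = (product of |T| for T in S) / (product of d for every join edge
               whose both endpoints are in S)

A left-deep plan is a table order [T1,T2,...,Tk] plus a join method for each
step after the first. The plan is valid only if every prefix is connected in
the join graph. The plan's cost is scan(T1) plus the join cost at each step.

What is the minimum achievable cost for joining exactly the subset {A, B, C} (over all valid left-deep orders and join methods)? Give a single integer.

Selinger DP over subsets of {A,B,C}:
  {C}: scan cost=80, card=80
  {B}: scan cost=60, card=60
  {A}: scan cost=60, card=60
  {BC}: card=1200; try (B,hash)→880, (C,merge)→1120, (B,merge)→1140, (C,hash)→1240, (C,nl_idx)→1680, (C,nl)→4860 …(+1); best=880 via (B,hash)
  {AC}: card=60; try (C,nl_idx)→540, (A,nl_idx)→620, (A,hash)→880, (C,merge)→1120, (A,merge)→1140, (C,hash)→1240 …(+2); best=540 via (C,nl_idx)
  {ABC}: card=900; try (B,hash)→1320, (B,merge)→1380, (A,hash)→2800, (B,nl)→4140, (A,nl_idx)→8980, (A,merge)→15700 …(+1); best=1320 via (B,hash)

1320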